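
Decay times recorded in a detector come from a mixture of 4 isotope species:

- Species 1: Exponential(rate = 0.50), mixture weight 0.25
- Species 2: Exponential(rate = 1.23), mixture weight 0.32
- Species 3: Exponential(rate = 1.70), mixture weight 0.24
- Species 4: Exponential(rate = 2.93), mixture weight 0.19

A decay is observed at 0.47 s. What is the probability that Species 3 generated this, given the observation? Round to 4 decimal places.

0.2851

The responsibility of component k is w_k f_k(x) divided by Σ_j w_j f_j(x).
Evaluate each component's likelihood at the observed value:
  L_1 = 0.50·e^(−0.50·0.47) = 0.50·e^(−0.2350) = 0.395285
  L_2 = 1.23·e^(−1.23·0.47) = 1.23·e^(−0.5781) = 0.689985
  L_3 = 1.70·e^(−1.70·0.47) = 1.70·e^(−0.7990) = 0.764623
  L_4 = 2.93·e^(−2.93·0.47) = 2.93·e^(−1.3771) = 0.739266
Prior × likelihood for each component:
  w_1·L_1 = 0.25 × 0.395285 = 0.0988214
  w_2·L_2 = 0.32 × 0.689985 = 0.220795
  w_3·L_3 = 0.24 × 0.764623 = 0.18351
  w_4·L_4 = 0.19 × 0.739266 = 0.140461
Evidence: 0.0988214 + 0.220795 + 0.18351 + 0.140461 = 0.643587
P(Species 3 | 0.47 s) ≈ 0.2851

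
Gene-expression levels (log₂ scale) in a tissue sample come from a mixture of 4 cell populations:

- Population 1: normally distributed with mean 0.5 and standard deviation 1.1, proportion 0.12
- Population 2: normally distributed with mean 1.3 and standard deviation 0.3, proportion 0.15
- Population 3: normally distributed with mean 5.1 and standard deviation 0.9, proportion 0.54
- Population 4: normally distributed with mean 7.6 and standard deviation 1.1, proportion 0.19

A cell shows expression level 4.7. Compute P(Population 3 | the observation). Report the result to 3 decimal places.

0.990

Apply Bayes' rule: the posterior for each component is proportional to its prior times its likelihood at x.
Evaluate each component's likelihood at the observed value:
  f_1 = (1/(1.1·√(2π)))·exp(−(4.7−0.5)²/(2·1.1²)) = 0.362675·exp(-7.28926) = 0.000247647
  f_2 = (1/(0.3·√(2π)))·exp(−(4.7−1.3)²/(2·0.3²)) = 1.329808·exp(-64.22222) = 1.70778e-28
  f_3 = (1/(0.9·√(2π)))·exp(−(4.7−5.1)²/(2·0.9²)) = 0.443269·exp(-0.09877) = 0.401582
  f_4 = (1/(1.1·√(2π)))·exp(−(4.7−7.6)²/(2·1.1²)) = 0.362675·exp(-3.47521) = 0.0112268
Prior × likelihood for each component:
  π_1·f_1 = 0.12 × 0.000247647 = 2.97177e-05
  π_2·f_2 = 0.15 × 1.70778e-28 = 2.56167e-29
  π_3·f_3 = 0.54 × 0.401582 = 0.216854
  π_4·f_4 = 0.19 × 0.0112268 = 0.00213308
Normaliser: 2.97177e-05 + 2.56167e-29 + 0.216854 + 0.00213308 = 0.219017
P(Population 3 | the observation) ≈ 0.990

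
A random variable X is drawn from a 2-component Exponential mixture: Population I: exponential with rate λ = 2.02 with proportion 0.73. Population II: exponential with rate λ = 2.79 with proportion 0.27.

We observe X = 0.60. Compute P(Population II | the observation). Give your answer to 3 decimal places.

The responsibility of component k is π_k f_k(x) divided by Σ_j π_j f_j(x).
Component likelihoods at x = 0.60:
  p_I = 2.02·e^(−2.02·0.60) = 2.02·e^(−1.2120) = 0.601155
  p_II = 2.79·e^(−2.79·0.60) = 2.79·e^(−1.6740) = 0.523113
Multiply by the mixture weights:
  π_I·p_I = 0.73 × 0.601155 = 0.438843
  π_II·p_II = 0.27 × 0.523113 = 0.14124
Marginal: 0.438843 + 0.14124 = 0.580084
Responsibility of Population II: 0.14124 / 0.580084 ≈ 0.243

0.243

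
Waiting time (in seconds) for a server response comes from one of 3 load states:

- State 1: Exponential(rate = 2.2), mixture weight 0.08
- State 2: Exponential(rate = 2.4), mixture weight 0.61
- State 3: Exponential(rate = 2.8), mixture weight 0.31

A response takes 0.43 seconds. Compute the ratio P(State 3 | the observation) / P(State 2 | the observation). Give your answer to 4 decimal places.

Only the two components matter; the odds are (w_i f_i(x)) / (w_j f_j(x)).
Component likelihoods at x = 0.43 seconds:
  p_1 = 0.85424
  p_2 = 0.855105
  p_3 = 0.839977
0.260393 / 0.521614 ≈ 0.4992

0.4992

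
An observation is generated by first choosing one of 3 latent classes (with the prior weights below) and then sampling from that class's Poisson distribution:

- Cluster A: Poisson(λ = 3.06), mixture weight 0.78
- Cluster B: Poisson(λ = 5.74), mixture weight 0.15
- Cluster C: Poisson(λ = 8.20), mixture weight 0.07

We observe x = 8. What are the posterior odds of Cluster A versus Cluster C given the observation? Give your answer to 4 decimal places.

Only the two components matter; the odds are (π_i f_i(x)) / (π_j f_j(x)).
Evaluate each component's likelihood at the observed value:
  L_A = 0.00893943
  L_B = 0.093956
  L_C = 0.139244
Odds = (0.78/0.07) × (0.00893943/0.139244) = 11.1429 × 0.0641999 ≈ 0.7154

0.7154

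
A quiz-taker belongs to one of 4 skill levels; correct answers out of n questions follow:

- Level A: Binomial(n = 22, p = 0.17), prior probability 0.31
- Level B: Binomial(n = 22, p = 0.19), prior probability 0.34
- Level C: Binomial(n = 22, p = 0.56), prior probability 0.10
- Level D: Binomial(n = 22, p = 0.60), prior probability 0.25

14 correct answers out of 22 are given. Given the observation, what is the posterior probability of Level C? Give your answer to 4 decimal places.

P(component k | x) = π_k·f_k(x) / marginal(x), where marginal(x) = Σ_j π_j·f_j(x).
Component likelihoods at x = 14 correct answers out of 22:
  L_A = 1.21268e-06
  L_B = 4.73444e-06
  L_C = 0.133996
  L_D = 0.164223
Unnormalised posteriors:
  π_A·L_A = 0.31 × 1.21268e-06 = 3.75932e-07
  π_B·L_B = 0.34 × 4.73444e-06 = 1.60971e-06
  π_C·L_C = 0.10 × 0.133996 = 0.0133996
  π_D·L_D = 0.25 × 0.164223 = 0.0410559
Marginal: 3.75932e-07 + 1.60971e-06 + 0.0133996 + 0.0410559 = 0.0544574
Responsibility of Level C: 0.0133996 / 0.0544574 ≈ 0.2461

0.2461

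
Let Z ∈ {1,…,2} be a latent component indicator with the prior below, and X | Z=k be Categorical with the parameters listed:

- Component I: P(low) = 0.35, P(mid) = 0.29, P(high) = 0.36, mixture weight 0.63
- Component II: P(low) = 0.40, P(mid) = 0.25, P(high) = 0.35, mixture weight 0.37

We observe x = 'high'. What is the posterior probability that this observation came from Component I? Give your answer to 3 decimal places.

The responsibility of component k is π_k f_k(x) divided by Σ_j π_j f_j(x).
Component likelihoods at x = 'high':
  p_I = 0.36
  p_II = 0.35
Unnormalised posteriors:
  π_I·p_I = 0.63 × 0.36 = 0.2268
  π_II·p_II = 0.37 × 0.35 = 0.1295
Evidence: 0.2268 + 0.1295 = 0.3563
P(Component I | the observation) ≈ 0.637

0.637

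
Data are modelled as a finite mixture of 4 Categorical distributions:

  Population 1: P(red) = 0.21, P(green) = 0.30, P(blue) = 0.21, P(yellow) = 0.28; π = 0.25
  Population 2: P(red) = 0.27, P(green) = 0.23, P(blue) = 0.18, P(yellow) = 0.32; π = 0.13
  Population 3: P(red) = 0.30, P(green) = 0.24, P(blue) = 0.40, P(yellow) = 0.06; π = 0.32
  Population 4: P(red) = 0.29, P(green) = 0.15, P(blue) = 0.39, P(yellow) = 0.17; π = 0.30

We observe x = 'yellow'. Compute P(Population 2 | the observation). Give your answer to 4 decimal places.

P(component k | x) = P(Z=k)·f_k(x) / marginal(x), where marginal(x) = Σ_j P(Z=j)·f_j(x).
Component likelihoods at x = 'yellow':
  L_1 = P(yellow | comp) = 0.28
  L_2 = P(yellow | comp) = 0.32
  L_3 = P(yellow | comp) = 0.06
  L_4 = P(yellow | comp) = 0.17
Prior × likelihood for each component:
  P(Z=1)·L_1 = 0.25 × 0.28 = 0.07
  P(Z=2)·L_2 = 0.13 × 0.32 = 0.0416
  P(Z=3)·L_3 = 0.32 × 0.06 = 0.0192
  P(Z=4)·L_4 = 0.30 × 0.17 = 0.051
Evidence: 0.07 + 0.0416 + 0.0192 + 0.051 = 0.1818
Responsibility of Population 2: 0.0416 / 0.1818 ≈ 0.2288

0.2288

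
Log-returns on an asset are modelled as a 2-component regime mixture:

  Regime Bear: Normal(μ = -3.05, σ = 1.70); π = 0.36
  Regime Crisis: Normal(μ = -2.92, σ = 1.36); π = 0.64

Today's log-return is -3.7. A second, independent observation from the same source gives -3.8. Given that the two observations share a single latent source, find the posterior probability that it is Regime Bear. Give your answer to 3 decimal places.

By Bayes' theorem, P(k | x) = π_k f_k(x) / Σ_j π_j f_j(x).
Since both observations come from the same component, the likelihood for component k is f_k(x₁)·f_k(x₂).
  p_Bear = [0.21813] × [0.21291] = 0.0464421
  p_Crisis = [0.248853] × [0.237933] = 0.0592105
Multiply by the mixture weights:
  π_Bear·p_Bear = 0.36 × 0.0464421 = 0.0167192
  π_Crisis·p_Crisis = 0.64 × 0.0592105 = 0.0378947
Sum: 0.0167192 + 0.0378947 = 0.0546139
P(Regime Bear | x₁, x₂) ≈ 0.306

0.306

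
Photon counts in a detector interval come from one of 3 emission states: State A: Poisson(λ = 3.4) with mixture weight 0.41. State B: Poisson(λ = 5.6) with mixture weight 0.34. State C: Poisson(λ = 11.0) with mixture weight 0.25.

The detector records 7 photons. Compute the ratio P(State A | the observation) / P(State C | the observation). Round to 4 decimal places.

0.8833

Posterior odds = (P(Z=i) f_i(x)) / (P(Z=j) f_j(x)); the normalising sum cancels.
Component likelihoods at x = 7 photons:
  p_A = e^(−3.4)·3.4^7/7! = 0.0347793
  p_B = e^(−5.6)·5.6^7/7! = 0.126717
  p_C = e^(−11.0)·11.0^7/7! = 0.0645772
0.0142595 / 0.0161443 ≈ 0.8833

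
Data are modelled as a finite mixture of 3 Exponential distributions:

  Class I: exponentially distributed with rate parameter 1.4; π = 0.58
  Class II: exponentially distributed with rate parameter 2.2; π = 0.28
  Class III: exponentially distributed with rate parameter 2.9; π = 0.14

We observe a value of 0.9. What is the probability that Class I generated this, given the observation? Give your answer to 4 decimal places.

The responsibility of component k is π_k f_k(x) divided by Σ_j π_j f_j(x).
Component likelihoods at x = 0.9:
  p_I = 0.397116
  p_II = 0.303752
  p_III = 0.21325
Prior × likelihood for each component:
  π_I·p_I = 0.58 × 0.397116 = 0.230327
  π_II·p_II = 0.28 × 0.303752 = 0.0850507
  π_III·p_III = 0.14 × 0.21325 = 0.029855
Marginal: 0.230327 + 0.0850507 + 0.029855 = 0.345233
Responsibility of Class I: 0.230327 / 0.345233 ≈ 0.6672

0.6672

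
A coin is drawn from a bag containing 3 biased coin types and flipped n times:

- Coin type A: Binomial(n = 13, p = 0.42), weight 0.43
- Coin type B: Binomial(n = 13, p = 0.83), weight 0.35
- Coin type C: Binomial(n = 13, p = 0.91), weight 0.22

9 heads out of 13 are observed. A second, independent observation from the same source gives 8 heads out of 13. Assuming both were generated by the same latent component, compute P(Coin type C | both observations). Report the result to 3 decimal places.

P(component k | x) = P(Z=k)·f_k(x) / marginal(x), where marginal(x) = Σ_j P(Z=j)·f_j(x).
Since both observations come from the same component, the likelihood for component k is f_k(x₁)·f_k(x₂).
  L_A = [C(13,9)·0.42^9·0.58^4 = 715·0.000406671·0.113165 = 0.032905] × [0.0817924] = 0.00269138
  L_B = [C(13,9)·0.83^9·0.17^4 = 715·0.18694·0.00083521 = 0.111636] × [0.0411574] = 0.00459465
  L_C = [C(13,9)·0.91^9·0.09^4 = 715·0.42793·6.561e-05 = 0.0200747] × [0.00357373] = 7.17416e-05
Unnormalised posteriors:
  P(Z=A)·L_A = 0.43 × 0.00269138 = 0.00115729
  P(Z=B)·L_B = 0.35 × 0.00459465 = 0.00160813
  P(Z=C)·L_C = 0.22 × 7.17416e-05 = 1.57831e-05
Evidence: 0.00115729 + 0.00160813 + 1.57831e-05 = 0.0027812
P(Coin type C | x₁,x₂) = 1.57831e-05 / 0.0027812 ≈ 0.006

0.006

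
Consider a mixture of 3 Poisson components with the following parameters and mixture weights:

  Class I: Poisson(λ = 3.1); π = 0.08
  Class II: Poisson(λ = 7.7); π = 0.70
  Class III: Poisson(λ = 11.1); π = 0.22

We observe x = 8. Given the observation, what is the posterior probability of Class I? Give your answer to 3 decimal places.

Posterior ∝ prior × likelihood, so P(k | x) ∝ P(Z=k) f_k(x); normalise over all components.
Poisson probabilities:
  f_I = 0.00952928
  f_II = 0.138783
  f_III = 0.0863763
Weight by the priors:
  P(Z=I)·f_I = 0.08 × 0.00952928 = 0.000762342
  P(Z=II)·f_II = 0.70 × 0.138783 = 0.0971484
  P(Z=III)·f_III = 0.22 × 0.0863763 = 0.0190028
Marginal: 0.000762342 + 0.0971484 + 0.0190028 = 0.116914
Responsibility of Class I: 0.000762342 / 0.116914 ≈ 0.007

0.007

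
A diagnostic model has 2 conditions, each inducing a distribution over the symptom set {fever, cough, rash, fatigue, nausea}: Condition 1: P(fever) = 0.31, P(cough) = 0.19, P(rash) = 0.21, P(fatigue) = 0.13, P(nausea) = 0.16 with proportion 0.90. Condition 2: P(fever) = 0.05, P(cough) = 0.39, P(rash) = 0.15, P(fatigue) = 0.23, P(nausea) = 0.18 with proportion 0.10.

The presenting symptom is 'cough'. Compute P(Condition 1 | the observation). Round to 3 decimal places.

The responsibility of component k is P(Z=k) f_k(x) divided by Σ_j P(Z=j) f_j(x).
Component likelihoods at x = 'cough':
  L_1 = 0.19
  L_2 = 0.39
Unnormalised posteriors:
  P(Z=1)·L_1 = 0.90 × 0.19 = 0.171
  P(Z=2)·L_2 = 0.10 × 0.39 = 0.039
Evidence: 0.171 + 0.039 = 0.21
P(Condition 1 | 'cough') = 0.171 / 0.21 ≈ 0.814

0.814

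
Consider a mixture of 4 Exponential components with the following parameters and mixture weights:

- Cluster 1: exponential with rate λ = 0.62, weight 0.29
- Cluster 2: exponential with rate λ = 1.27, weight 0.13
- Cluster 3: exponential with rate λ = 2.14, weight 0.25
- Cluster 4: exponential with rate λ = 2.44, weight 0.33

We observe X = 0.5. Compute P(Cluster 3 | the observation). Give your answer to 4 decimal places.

P(component k | x) = P(Z=k)·f_k(x) / marginal(x), where marginal(x) = Σ_j P(Z=j)·f_j(x).
Evaluate each component's likelihood at the observed value:
  f_1 = 0.454737
  f_2 = 0.673018
  f_3 = 0.734038
  f_4 = 0.720362
Unnormalised posteriors:
  P(Z=1)·f_1 = 0.29 × 0.454737 = 0.131874
  P(Z=2)·f_2 = 0.13 × 0.673018 = 0.0874923
  P(Z=3)·f_3 = 0.25 × 0.734038 = 0.18351
  P(Z=4)·f_4 = 0.33 × 0.720362 = 0.237719
Marginal: 0.131874 + 0.0874923 + 0.18351 + 0.237719 = 0.640595
P(Cluster 3 | 0.5) ≈ 0.2865

0.2865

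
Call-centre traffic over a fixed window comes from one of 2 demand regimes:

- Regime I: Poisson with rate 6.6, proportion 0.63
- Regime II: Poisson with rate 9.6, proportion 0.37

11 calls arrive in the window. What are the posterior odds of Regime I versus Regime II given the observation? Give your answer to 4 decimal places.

Only the two components matter; the odds are (w_i f_i(x)) / (w_j f_j(x)).
Component likelihoods at x = 11 calls:
  L_I = e^(−6.6)·6.6^11/11! = 0.0352764
  L_II = e^(−9.6)·9.6^11/11! = 0.108293
0.0222241 / 0.0400685 ≈ 0.5547

0.5547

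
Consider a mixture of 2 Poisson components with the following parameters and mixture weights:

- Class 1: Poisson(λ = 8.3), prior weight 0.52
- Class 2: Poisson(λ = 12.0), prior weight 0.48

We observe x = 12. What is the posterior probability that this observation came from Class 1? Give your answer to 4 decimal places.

0.3444

Posterior ∝ prior × likelihood, so P(k | x) ∝ π_k f_k(x); normalise over all components.
Evaluate each component's likelihood at the observed value:
  L_1 = e^(−8.3)·8.3^12/12! = 0.0554569
  L_2 = e^(−12.0)·12.0^12/12! = 0.114368
Weight by the priors:
  π_1·L_1 = 0.52 × 0.0554569 = 0.0288376
  π_2·L_2 = 0.48 × 0.114368 = 0.0548966
Evidence: 0.0288376 + 0.0548966 = 0.0837342
P(Class 1 | the observation) = 0.0288376 / 0.0837342 ≈ 0.3444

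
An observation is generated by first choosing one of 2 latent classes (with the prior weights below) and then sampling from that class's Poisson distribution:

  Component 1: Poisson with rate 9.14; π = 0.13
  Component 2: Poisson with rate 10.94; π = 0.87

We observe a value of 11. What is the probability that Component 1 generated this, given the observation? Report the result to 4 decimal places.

Posterior ∝ prior × likelihood, so P(k | x) ∝ π_k f_k(x); normalise over all components.
Poisson probabilities:
  p_1 = 0.0999542
  p_2 = 0.119358
Weight by the priors:
  π_1·p_1 = 0.13 × 0.0999542 = 0.012994
  π_2·p_2 = 0.87 × 0.119358 = 0.103842
Denominator: 0.012994 + 0.103842 = 0.116836
Responsibility of Component 1: 0.012994 / 0.116836 ≈ 0.1112

0.1112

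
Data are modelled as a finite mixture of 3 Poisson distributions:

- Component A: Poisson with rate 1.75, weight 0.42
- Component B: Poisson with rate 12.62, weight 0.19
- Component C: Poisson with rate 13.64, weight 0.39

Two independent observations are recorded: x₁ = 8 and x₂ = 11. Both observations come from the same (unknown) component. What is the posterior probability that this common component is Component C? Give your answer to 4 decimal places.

0.5389

The responsibility of component k is w_k f_k(x) divided by Σ_j w_j f_j(x).
Since both observations come from the same component, the likelihood for component k is f_k(x₁)·f_k(x₂).
  p_A = [0.000379113] × [2.05233e-06] = 7.78065e-10
  p_B = [0.0527422] × [0.107078] = 0.00564753
  p_C = [0.0354175] × [0.0907874] = 0.00321546
Weight by the priors:
  w_A·p_A = 0.42 × 7.78065e-10 = 3.26787e-10
  w_B·p_B = 0.19 × 0.00564753 = 0.00107303
  w_C·p_C = 0.39 × 0.00321546 = 0.00125403
Marginal: 3.26787e-10 + 0.00107303 + 0.00125403 = 0.00232706
P(Component C | x) = 0.00125403 / 0.00232706 ≈ 0.5389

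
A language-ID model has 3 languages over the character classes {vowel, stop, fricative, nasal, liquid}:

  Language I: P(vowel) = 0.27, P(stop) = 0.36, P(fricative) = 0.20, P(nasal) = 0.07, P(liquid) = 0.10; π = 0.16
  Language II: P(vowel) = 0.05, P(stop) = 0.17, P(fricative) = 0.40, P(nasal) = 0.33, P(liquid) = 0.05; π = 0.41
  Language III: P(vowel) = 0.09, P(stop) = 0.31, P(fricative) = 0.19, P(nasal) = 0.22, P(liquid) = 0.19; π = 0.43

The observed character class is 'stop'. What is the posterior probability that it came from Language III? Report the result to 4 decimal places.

The responsibility of component k is π_k f_k(x) divided by Σ_j π_j f_j(x).
Evaluate each component's likelihood at the observed value:
  p_I = 0.36
  p_II = 0.17
  p_III = 0.31
Unnormalised posteriors:
  π_I·p_I = 0.16 × 0.36 = 0.0576
  π_II·p_II = 0.41 × 0.17 = 0.0697
  π_III·p_III = 0.43 × 0.31 = 0.1333
Evidence: 0.0576 + 0.0697 + 0.1333 = 0.2606
So the posterior for Language III is 0.1333 / 0.2606 ≈ 0.5115.

0.5115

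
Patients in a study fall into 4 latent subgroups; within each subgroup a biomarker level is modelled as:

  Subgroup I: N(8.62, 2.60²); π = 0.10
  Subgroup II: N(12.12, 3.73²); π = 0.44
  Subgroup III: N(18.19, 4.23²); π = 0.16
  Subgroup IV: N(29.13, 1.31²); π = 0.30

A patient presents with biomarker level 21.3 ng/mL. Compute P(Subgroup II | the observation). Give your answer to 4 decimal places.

0.1651

P(component k | x) = π_k·f_k(x) / marginal(x), where marginal(x) = Σ_j π_j·f_j(x).
Normal densities:
  L_I = (1/(2.60·√(2π)))·exp(−(21.3−8.62)²/(2·2.60²)) = 0.153439·exp(-11.89219) = 1.05009e-06
  L_II = (1/(3.73·√(2π)))·exp(−(21.3−12.12)²/(2·3.73²)) = 0.106955·exp(-3.02857) = 0.00517499
  L_III = (1/(4.23·√(2π)))·exp(−(21.3−18.19)²/(2·4.23²)) = 0.094313·exp(-0.27028) = 0.0719763
  L_IV = (1/(1.31·√(2π)))·exp(−(21.3−29.13)²/(2·1.31²)) = 0.304536·exp(-17.86286) = 5.31984e-09
Multiply by the mixture weights:
  π_I·L_I = 0.10 × 1.05009e-06 = 1.05009e-07
  π_II·L_II = 0.44 × 0.00517499 = 0.002277
  π_III·L_III = 0.16 × 0.0719763 = 0.0115162
  π_IV·L_IV = 0.30 × 5.31984e-09 = 1.59595e-09
Sum: 1.05009e-07 + 0.002277 + 0.0115162 + 1.59595e-09 = 0.0137933
P(Subgroup II | 21.3 ng/mL) ≈ 0.1651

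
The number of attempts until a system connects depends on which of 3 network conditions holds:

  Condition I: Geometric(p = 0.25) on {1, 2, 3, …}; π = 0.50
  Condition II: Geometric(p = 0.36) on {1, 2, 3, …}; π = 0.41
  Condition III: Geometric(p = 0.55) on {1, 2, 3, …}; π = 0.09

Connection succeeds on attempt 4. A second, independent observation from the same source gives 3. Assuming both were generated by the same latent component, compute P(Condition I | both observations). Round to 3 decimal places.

0.544

Posterior ∝ prior × likelihood, so P(k | x) ∝ π_k f_k(x); normalise over all components.
Since both observations come from the same component, the likelihood for component k is f_k(x₁)·f_k(x₂).
  L_I = [0.25·(1−0.25)^3 = 0.25·0.421875 = 0.105469] × [0.140625] = 0.0148315
  L_II = [0.36·(1−0.36)^3 = 0.36·0.262144 = 0.0943718] × [0.147456] = 0.0139157
  L_III = [0.55·(1−0.55)^3 = 0.55·0.091125 = 0.0501187] × [0.111375] = 0.00558198
Multiply by the mixture weights:
  π_I·L_I = 0.50 × 0.0148315 = 0.00741577
  π_II·L_II = 0.41 × 0.0139157 = 0.00570543
  π_III·L_III = 0.09 × 0.00558198 = 0.000502378
Evidence: 0.00741577 + 0.00570543 + 0.000502378 = 0.0136236
Responsibility of Condition I: 0.00741577 / 0.0136236 ≈ 0.544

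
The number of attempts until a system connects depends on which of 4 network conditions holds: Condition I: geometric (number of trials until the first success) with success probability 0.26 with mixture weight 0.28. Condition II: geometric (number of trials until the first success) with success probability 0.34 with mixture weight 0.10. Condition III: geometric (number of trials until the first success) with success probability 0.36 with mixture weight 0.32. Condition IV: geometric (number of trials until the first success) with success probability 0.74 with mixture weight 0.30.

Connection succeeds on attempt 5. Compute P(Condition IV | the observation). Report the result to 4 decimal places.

0.0209

Apply Bayes' rule: the posterior for each component is proportional to its prior times its likelihood at x.
Evaluate each component's likelihood at the observed value:
  p_I = 0.26·(1−0.26)^4 = 0.26·0.299866 = 0.0779651
  p_II = 0.34·(1−0.34)^4 = 0.34·0.189747 = 0.0645141
  p_III = 0.36·(1−0.36)^4 = 0.36·0.167772 = 0.060398
  p_IV = 0.74·(1−0.74)^4 = 0.74·0.00456976 = 0.00338162
Prior × likelihood for each component:
  π_I·p_I = 0.28 × 0.0779651 = 0.0218302
  π_II·p_II = 0.10 × 0.0645141 = 0.00645141
  π_III·p_III = 0.32 × 0.060398 = 0.0193274
  π_IV·p_IV = 0.30 × 0.00338162 = 0.00101449
Marginal: 0.0218302 + 0.00645141 + 0.0193274 + 0.00101449 = 0.0486235
P(Condition IV | 5) = 0.00101449 / 0.0486235 ≈ 0.0209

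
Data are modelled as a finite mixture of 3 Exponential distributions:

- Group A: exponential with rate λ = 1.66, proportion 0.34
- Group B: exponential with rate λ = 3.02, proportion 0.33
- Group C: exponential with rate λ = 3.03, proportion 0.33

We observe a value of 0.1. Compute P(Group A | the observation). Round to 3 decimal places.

P(component k | x) = P(Z=k)·f_k(x) / marginal(x), where marginal(x) = Σ_j P(Z=j)·f_j(x).
Evaluate each component's likelihood at the observed value:
  f_A = 1.4061
  f_B = 2.2328
  f_C = 2.23796
Weight by the priors:
  P(Z=A)·f_A = 0.34 × 1.4061 = 0.478073
  P(Z=B)·f_B = 0.33 × 2.2328 = 0.736824
  P(Z=C)·f_C = 0.33 × 2.23796 = 0.738525
Denominator: 0.478073 + 0.736824 + 0.738525 = 1.95342
Responsibility of Group A: 0.478073 / 1.95342 ≈ 0.245

0.245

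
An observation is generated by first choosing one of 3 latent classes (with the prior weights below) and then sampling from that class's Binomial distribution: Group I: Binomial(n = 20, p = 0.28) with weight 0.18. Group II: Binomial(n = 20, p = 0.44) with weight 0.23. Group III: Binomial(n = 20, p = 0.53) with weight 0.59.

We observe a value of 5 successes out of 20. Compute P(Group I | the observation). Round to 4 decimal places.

The responsibility of component k is π_k f_k(x) divided by Σ_j π_j f_j(x).
Component likelihoods at x = 5 successes out of 20:
  L_I = C(20,5)·0.28^5·0.72^15 = 15504·0.00172104·0.00724415 = 0.193295
  L_II = C(20,5)·0.44^5·0.56^15 = 15504·0.0164916·0.00016704 = 0.0427098
  L_III = C(20,5)·0.53^5·0.47^15 = 15504·0.0418195·1.20633e-05 = 0.00782152
Unnormalised posteriors:
  π_I·L_I = 0.18 × 0.193295 = 0.0347932
  π_II·L_II = 0.23 × 0.0427098 = 0.00982325
  π_III·L_III = 0.59 × 0.00782152 = 0.00461469
Normaliser: 0.0347932 + 0.00982325 + 0.00461469 = 0.0492311
So the posterior for Group I is 0.0347932 / 0.0492311 ≈ 0.7067.

0.7067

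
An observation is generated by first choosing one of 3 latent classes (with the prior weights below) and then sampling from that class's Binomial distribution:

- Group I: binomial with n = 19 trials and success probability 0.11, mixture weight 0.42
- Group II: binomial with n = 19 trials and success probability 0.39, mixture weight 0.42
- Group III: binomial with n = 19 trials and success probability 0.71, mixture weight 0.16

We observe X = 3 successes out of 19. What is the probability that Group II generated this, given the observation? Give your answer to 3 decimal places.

The responsibility of component k is P(Z=k) f_k(x) divided by Σ_j P(Z=j) f_j(x).
Binomial probabilities:
  L_I = 0.199867
  L_II = 0.0211249
  L_III = 8.67894e-07
Prior × likelihood for each component:
  P(Z=I)·L_I = 0.42 × 0.199867 = 0.0839443
  P(Z=II)·L_II = 0.42 × 0.0211249 = 0.00887246
  P(Z=III)·L_III = 0.16 × 8.67894e-07 = 1.38863e-07
Sum: 0.0839443 + 0.00887246 + 1.38863e-07 = 0.0928169
So the posterior for Group II is 0.00887246 / 0.0928169 ≈ 0.096.

0.096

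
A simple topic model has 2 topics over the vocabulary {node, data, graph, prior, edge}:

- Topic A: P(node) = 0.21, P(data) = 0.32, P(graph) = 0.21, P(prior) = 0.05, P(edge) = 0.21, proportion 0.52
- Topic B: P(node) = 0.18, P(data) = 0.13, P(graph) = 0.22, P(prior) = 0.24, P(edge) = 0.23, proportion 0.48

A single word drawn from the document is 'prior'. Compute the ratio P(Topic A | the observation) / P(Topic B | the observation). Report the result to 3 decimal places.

The posterior odds equal the prior odds times the likelihood ratio: (w_i/w_j)·(f_i(x)/f_j(x)).
Evaluate each component's likelihood at the observed value:
  f_A = 0.05
  f_B = 0.24
Posterior odds = (w_A·f_A) / (w_B·f_B) = (0.52·0.05) / (0.48·0.24) = 0.026 / 0.1152 ≈ 0.226

0.226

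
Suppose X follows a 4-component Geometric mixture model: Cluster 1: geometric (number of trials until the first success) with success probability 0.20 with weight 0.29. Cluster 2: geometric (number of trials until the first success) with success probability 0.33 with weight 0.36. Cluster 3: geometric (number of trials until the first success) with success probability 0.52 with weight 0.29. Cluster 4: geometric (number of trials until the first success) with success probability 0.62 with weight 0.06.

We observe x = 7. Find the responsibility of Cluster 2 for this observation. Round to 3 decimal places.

0.385

The responsibility of component k is π_k f_k(x) divided by Σ_j π_j f_j(x).
Component likelihoods at x = 7:
  L_1 = 0.0524288
  L_2 = 0.0298513
  L_3 = 0.00635991
  L_4 = 0.00186678
Multiply by the mixture weights:
  π_1·L_1 = 0.29 × 0.0524288 = 0.0152044
  π_2·L_2 = 0.36 × 0.0298513 = 0.0107465
  π_3·L_3 = 0.29 × 0.00635991 = 0.00184437
  π_4·L_4 = 0.06 × 0.00186678 = 0.000112007
Sum: 0.0152044 + 0.0107465 + 0.00184437 + 0.000112007 = 0.0279072
P(Cluster 2 | the observation) ≈ 0.385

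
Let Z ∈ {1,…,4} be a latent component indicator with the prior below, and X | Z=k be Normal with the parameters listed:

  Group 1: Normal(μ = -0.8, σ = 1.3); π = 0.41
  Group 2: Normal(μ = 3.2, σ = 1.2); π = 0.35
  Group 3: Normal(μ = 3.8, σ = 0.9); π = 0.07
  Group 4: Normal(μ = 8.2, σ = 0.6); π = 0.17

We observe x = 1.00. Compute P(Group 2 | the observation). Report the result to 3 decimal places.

By Bayes' theorem, P(k | x) = π_k f_k(x) / Σ_j π_j f_j(x).
Normal densities:
  L_1 = (1/(1.3·√(2π)))·exp(−(1.00−-0.8)²/(2·1.3²)) = 0.306879·exp(-0.95858) = 0.117669
  L_2 = (1/(1.2·√(2π)))·exp(−(1.00−3.2)²/(2·1.2²)) = 0.332452·exp(-1.68056) = 0.061926
  L_3 = (1/(0.9·√(2π)))·exp(−(1.00−3.8)²/(2·0.9²)) = 0.443269·exp(-4.83951) = 0.00350668
  L_4 = (1/(0.6·√(2π)))·exp(−(1.00−8.2)²/(2·0.6²)) = 0.664904·exp(-72.00000) = 3.57731e-32
Prior × likelihood for each component:
  π_1·L_1 = 0.41 × 0.117669 = 0.0482441
  π_2·L_2 = 0.35 × 0.061926 = 0.0216741
  π_3·L_3 = 0.07 × 0.00350668 = 0.000245468
  π_4·L_4 = 0.17 × 3.57731e-32 = 6.08142e-33
Normaliser: 0.0482441 + 0.0216741 + 0.000245468 + 6.08142e-33 = 0.0701637
P(Group 2 | 1.00) ≈ 0.309

0.309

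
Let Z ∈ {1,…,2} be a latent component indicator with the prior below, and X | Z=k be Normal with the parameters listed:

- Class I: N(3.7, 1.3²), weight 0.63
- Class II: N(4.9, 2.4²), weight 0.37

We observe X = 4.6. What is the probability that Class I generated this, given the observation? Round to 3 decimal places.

0.714

P(component k | x) = π_k·f_k(x) / marginal(x), where marginal(x) = Σ_j π_j·f_j(x).
Evaluate each component's likelihood at the observed value:
  L_I = 0.241485
  L_II = 0.164932
Prior × likelihood for each component:
  π_I·L_I = 0.63 × 0.241485 = 0.152136
  π_II·L_II = 0.37 × 0.164932 = 0.061025
Marginal: 0.152136 + 0.061025 = 0.213161
Responsibility of Class I: 0.152136 / 0.213161 ≈ 0.714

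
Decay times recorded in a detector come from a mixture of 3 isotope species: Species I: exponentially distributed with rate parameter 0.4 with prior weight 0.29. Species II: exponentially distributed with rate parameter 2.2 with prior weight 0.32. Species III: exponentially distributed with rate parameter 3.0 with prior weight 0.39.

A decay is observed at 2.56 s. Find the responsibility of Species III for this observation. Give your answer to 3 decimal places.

By Bayes' theorem, P(k | x) = w_k f_k(x) / Σ_j w_j f_j(x).
Exponential densities:
  p_I = 0.143662
  p_II = 0.00787909
  p_III = 0.00138592
Prior × likelihood for each component:
  w_I·p_I = 0.29 × 0.143662 = 0.041662
  w_II·p_II = 0.32 × 0.00787909 = 0.00252131
  w_III·p_III = 0.39 × 0.00138592 = 0.000540511
Marginal: 0.041662 + 0.00252131 + 0.000540511 = 0.0447239
Responsibility of Species III: 0.000540511 / 0.0447239 ≈ 0.012

0.012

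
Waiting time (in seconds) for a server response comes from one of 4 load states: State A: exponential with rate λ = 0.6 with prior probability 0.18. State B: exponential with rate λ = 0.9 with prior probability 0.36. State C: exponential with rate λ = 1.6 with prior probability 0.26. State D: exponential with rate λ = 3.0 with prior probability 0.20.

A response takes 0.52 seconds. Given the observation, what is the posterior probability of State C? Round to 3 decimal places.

Posterior ∝ prior × likelihood, so P(k | x) ∝ P(Z=k) f_k(x); normalise over all components.
Exponential densities:
  p_A = 0.6·e^(−0.6·0.52) = 0.6·e^(−0.3120) = 0.439189
  p_B = 0.9·e^(−0.9·0.52) = 0.9·e^(−0.4680) = 0.563628
  p_C = 1.6·e^(−1.6·0.52) = 1.6·e^(−0.8320) = 0.696285
  p_D = 3.0·e^(−3.0·0.52) = 3.0·e^(−1.5600) = 0.630408
Multiply by the mixture weights:
  P(Z=A)·p_A = 0.18 × 0.439189 = 0.079054
  P(Z=B)·p_B = 0.36 × 0.563628 = 0.202906
  P(Z=C)·p_C = 0.26 × 0.696285 = 0.181034
  P(Z=D)·p_D = 0.20 × 0.630408 = 0.126082
Normaliser: 0.079054 + 0.202906 + 0.181034 + 0.126082 = 0.589076
P(State C | the observation) = 0.181034 / 0.589076 ≈ 0.307

0.307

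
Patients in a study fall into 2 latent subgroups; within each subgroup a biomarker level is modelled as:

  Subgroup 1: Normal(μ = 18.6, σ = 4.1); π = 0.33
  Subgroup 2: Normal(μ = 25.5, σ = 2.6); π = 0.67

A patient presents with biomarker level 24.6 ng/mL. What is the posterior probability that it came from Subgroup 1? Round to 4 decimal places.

By Bayes' theorem, P(k | x) = w_k f_k(x) / Σ_j w_j f_j(x).
Evaluate each component's likelihood at the observed value:
  L_1 = (1/(4.1·√(2π)))·exp(−(24.6−18.6)²/(2·4.1²)) = 0.097303·exp(-1.07079) = 0.0333494
  L_2 = (1/(2.6·√(2π)))·exp(−(24.6−25.5)²/(2·2.6²)) = 0.153439·exp(-0.05991) = 0.144517
Weight by the priors:
  w_1·L_1 = 0.33 × 0.0333494 = 0.0110053
  w_2·L_2 = 0.67 × 0.144517 = 0.0968261
Evidence: 0.0110053 + 0.0968261 = 0.107831
P(Subgroup 1 | 24.6 ng/mL) ≈ 0.1021

0.1021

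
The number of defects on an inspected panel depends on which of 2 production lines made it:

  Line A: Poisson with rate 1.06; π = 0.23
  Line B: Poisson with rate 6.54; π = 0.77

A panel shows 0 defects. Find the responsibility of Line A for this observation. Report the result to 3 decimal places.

0.986

By Bayes' theorem, P(k | x) = π_k f_k(x) / Σ_j π_j f_j(x).
Component likelihoods at x = 0 defects:
  p_A = e^(−1.06)·1.06^0/0! = 0.346456
  p_B = e^(−6.54)·6.54^0/0! = 0.00144449
Weight by the priors:
  π_A·p_A = 0.23 × 0.346456 = 0.0796848
  π_B·p_B = 0.77 × 0.00144449 = 0.00111226
Denominator: 0.0796848 + 0.00111226 = 0.0807971
P(Line A | x) ≈ 0.986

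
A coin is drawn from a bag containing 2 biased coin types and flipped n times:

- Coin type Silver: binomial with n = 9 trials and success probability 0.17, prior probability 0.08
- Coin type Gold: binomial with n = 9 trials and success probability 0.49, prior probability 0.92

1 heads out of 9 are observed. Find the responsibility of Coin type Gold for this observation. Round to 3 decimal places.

Apply Bayes' rule: the posterior for each component is proportional to its prior times its likelihood at x.
Evaluate each component's likelihood at the observed value:
  f_Silver = 0.344601
  f_Gold = 0.0201837
Unnormalised posteriors:
  π_Silver·f_Silver = 0.08 × 0.344601 = 0.0275681
  π_Gold·f_Gold = 0.92 × 0.0201837 = 0.018569
Evidence: 0.0275681 + 0.018569 = 0.046137
P(Coin type Gold | 1 heads out of 9) = 0.018569 / 0.046137 ≈ 0.402

0.402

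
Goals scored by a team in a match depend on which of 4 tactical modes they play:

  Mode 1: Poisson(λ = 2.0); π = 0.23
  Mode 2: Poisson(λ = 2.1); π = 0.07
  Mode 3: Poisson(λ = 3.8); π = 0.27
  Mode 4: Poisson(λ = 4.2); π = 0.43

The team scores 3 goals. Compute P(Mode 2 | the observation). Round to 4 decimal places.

Apply Bayes' rule: the posterior for each component is proportional to its prior times its likelihood at x.
Evaluate each component's likelihood at the observed value:
  L_1 = 0.180447
  L_2 = 0.189011
  L_3 = 0.204588
  L_4 = 0.185165
Unnormalised posteriors:
  π_1·L_1 = 0.23 × 0.180447 = 0.0415028
  π_2·L_2 = 0.07 × 0.189011 = 0.0132308
  π_3·L_3 = 0.27 × 0.204588 = 0.0552388
  π_4·L_4 = 0.43 × 0.185165 = 0.0796211
Sum: 0.0415028 + 0.0132308 + 0.0552388 + 0.0796211 = 0.189594
Responsibility of Mode 2: 0.0132308 / 0.189594 ≈ 0.0698

0.0698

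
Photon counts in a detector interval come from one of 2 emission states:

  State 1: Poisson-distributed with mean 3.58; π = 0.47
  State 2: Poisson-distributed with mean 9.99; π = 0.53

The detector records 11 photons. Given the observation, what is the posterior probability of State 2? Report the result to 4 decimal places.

0.9933

P(component k | x) = P(Z=k)·f_k(x) / marginal(x), where marginal(x) = Σ_j P(Z=j)·f_j(x).
Poisson probabilities:
  p_1 = 0.000864536
  p_2 = 0.113622
Prior × likelihood for each component:
  P(Z=1)·p_1 = 0.47 × 0.000864536 = 0.000406332
  P(Z=2)·p_2 = 0.53 × 0.113622 = 0.0602197
Marginal: 0.000406332 + 0.0602197 = 0.060626
P(State 2 | x) ≈ 0.9933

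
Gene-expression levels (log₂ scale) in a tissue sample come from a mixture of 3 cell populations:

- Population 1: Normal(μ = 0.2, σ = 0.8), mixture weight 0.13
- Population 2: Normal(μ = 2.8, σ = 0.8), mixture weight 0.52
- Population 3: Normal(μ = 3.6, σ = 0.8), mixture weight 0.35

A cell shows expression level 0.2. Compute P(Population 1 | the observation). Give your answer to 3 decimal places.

P(component k | x) = w_k·f_k(x) / marginal(x), where marginal(x) = Σ_j w_j·f_j(x).
Normal densities:
  f_1 = (1/(0.8·√(2π)))·exp(−(0.2−0.2)²/(2·0.8²)) = 0.498678·exp(-0.00000) = 0.498678
  f_2 = (1/(0.8·√(2π)))·exp(−(0.2−2.8)²/(2·0.8²)) = 0.498678·exp(-5.28125) = 0.00253631
  f_3 = (1/(0.8·√(2π)))·exp(−(0.2−3.6)²/(2·0.8²)) = 0.498678·exp(-9.03125) = 5.96483e-05
Prior × likelihood for each component:
  w_1·f_1 = 0.13 × 0.498678 = 0.0648281
  w_2·f_2 = 0.52 × 0.00253631 = 0.00131888
  w_3·f_3 = 0.35 × 5.96483e-05 = 2.08769e-05
Denominator: 0.0648281 + 0.00131888 + 2.08769e-05 = 0.0661679
So the posterior for Population 1 is 0.0648281 / 0.0661679 ≈ 0.980.

0.980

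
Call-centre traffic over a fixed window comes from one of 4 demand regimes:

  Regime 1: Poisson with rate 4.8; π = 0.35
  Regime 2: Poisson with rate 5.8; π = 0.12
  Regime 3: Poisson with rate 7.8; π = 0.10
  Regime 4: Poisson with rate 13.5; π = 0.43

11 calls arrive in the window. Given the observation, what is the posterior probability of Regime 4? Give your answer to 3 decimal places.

By Bayes' theorem, P(k | x) = w_k f_k(x) / Σ_j w_j f_j(x).
Component likelihoods at x = 11 calls:
  L_1 = e^(−4.8)·4.8^11/11! = 0.00642517
  L_2 = e^(−5.8)·5.8^11/11! = 0.0189515
  L_3 = e^(−7.8)·7.8^11/11! = 0.0667403
  L_4 = e^(−13.5)·13.5^11/11! = 0.0932267
Prior × likelihood for each component:
  w_1·L_1 = 0.35 × 0.00642517 = 0.00224881
  w_2·L_2 = 0.12 × 0.0189515 = 0.00227418
  w_3·L_3 = 0.10 × 0.0667403 = 0.00667403
  w_4·L_4 = 0.43 × 0.0932267 = 0.0400875
Normaliser: 0.00224881 + 0.00227418 + 0.00667403 + 0.0400875 = 0.0512845
P(Regime 4 | the observation) = 0.0400875 / 0.0512845 ≈ 0.782

0.782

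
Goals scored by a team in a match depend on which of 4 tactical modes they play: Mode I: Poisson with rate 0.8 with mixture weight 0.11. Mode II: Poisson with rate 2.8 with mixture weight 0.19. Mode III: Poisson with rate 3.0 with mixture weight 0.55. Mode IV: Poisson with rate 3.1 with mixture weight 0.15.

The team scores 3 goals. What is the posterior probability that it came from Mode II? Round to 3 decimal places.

0.208

P(component k | x) = π_k·f_k(x) / marginal(x), where marginal(x) = Σ_j π_j·f_j(x).
Evaluate each component's likelihood at the observed value:
  p_I = 0.0383427
  p_II = 0.222484
  p_III = 0.224042
  p_IV = 0.223677
Unnormalised posteriors:
  π_I·p_I = 0.11 × 0.0383427 = 0.0042177
  π_II·p_II = 0.19 × 0.222484 = 0.0422719
  π_III·p_III = 0.55 × 0.224042 = 0.123223
  π_IV·p_IV = 0.15 × 0.223677 = 0.0335515
Evidence: 0.0042177 + 0.0422719 + 0.123223 + 0.0335515 = 0.203264
P(Mode II | x) = 0.0422719 / 0.203264 ≈ 0.208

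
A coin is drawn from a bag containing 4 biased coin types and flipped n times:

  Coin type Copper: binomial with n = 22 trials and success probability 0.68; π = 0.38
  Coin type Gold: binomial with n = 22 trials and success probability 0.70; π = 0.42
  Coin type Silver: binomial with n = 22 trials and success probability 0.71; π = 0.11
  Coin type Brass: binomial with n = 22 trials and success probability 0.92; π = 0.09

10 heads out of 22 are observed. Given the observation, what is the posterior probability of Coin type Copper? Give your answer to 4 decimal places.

P(component k | x) = π_k·f_k(x) / marginal(x), where marginal(x) = Σ_j π_j·f_j(x).
Evaluate each component's likelihood at the observed value:
  L_Copper = 0.01576
  L_Gold = 0.00970738
  L_Silver = 0.00744777
  L_Brass = 1.9303e-08
Prior × likelihood for each component:
  π_Copper·L_Copper = 0.38 × 0.01576 = 0.00598879
  π_Gold·L_Gold = 0.42 × 0.00970738 = 0.0040771
  π_Silver·L_Silver = 0.11 × 0.00744777 = 0.000819254
  π_Brass·L_Brass = 0.09 × 1.9303e-08 = 1.73727e-09
Denominator: 0.00598879 + 0.0040771 + 0.000819254 + 1.73727e-09 = 0.0108851
P(Coin type Copper | data) = 0.00598879 / 0.0108851 ≈ 0.5502

0.5502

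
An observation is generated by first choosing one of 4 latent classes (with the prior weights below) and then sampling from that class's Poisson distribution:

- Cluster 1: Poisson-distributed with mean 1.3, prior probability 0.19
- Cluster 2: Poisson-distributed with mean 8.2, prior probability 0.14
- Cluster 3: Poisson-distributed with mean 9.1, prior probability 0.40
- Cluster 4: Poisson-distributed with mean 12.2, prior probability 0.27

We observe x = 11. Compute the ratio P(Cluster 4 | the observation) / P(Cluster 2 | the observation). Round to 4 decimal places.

2.7930

Only the two components matter; the odds are (P(Z=i) f_i(x)) / (P(Z=j) f_j(x)).
Poisson probabilities:
  f_1 = e^(−1.3)·1.3^11/11! = 1.2236e-07
  f_2 = e^(−8.2)·8.2^11/11! = 0.07755
  f_3 = e^(−9.1)·9.1^11/11! = 0.0991334
  f_4 = e^(−12.2)·12.2^11/11! = 0.112308
Posterior odds = (P(Z=4)·f_4) / (P(Z=2)·f_2) = (0.27·0.112308) / (0.14·0.07755) = 0.0303231 / 0.010857 ≈ 2.7930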